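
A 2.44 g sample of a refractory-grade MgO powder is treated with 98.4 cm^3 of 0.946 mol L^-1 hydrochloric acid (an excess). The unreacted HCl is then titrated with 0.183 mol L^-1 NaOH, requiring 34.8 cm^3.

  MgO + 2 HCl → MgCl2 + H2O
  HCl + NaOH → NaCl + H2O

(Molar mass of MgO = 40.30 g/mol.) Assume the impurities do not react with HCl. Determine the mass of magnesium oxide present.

1.75 g

n(HCl) added = 0.0984 × 0.946 = 0.0931 mol
n(NaOH) used in back-titration = 0.0348 × 0.183 = 6.37 × 10^-3 mol
n(HCl) left over = 6.37 × 10^-3 mol (1:1 ratio)
n(HCl) consumed by analyte = 0.0931 − 6.37 × 10^-3 = 0.0867 mol
From the 1:2 ratio, n(MgO) = 1/2 × 0.0867 = 0.0434 mol
mass of MgO = 0.0434 × 40.30 = 1.75 g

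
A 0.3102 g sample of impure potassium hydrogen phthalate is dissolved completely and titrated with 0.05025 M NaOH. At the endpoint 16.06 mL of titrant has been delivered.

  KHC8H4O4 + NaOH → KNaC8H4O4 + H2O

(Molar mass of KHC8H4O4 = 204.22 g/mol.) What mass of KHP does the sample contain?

0.1648 g

n(NaOH) = 0.01606 L × 0.05025 mol/L = 8.070 × 10^-4 mol
n(KHC8H4O4) = 8.070 × 10^-4 mol (1:1 ratio)
mass of KHC8H4O4 = 8.070 × 10^-4 × 204.22 g/mol = 0.1648 g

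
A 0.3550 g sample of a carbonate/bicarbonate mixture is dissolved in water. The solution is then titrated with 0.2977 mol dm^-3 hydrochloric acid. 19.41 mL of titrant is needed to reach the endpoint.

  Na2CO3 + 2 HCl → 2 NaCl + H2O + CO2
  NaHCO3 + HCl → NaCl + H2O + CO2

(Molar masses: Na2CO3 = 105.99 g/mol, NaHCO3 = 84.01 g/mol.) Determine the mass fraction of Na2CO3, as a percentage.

62.78 %

n(HCl) = 0.01941 × 0.2977 = 5.778 × 10^-3 mol
Let x = n(Na2CO3), y = n(NaHCO3).
Titrant: 2x + 1y = 5.778 × 10^-3;  mass: 105.99x + 84.01y = 0.3550
Solving, x = 2.103 × 10^-3 mol, y = 1.573 × 10^-3 mol
mass of Na2CO3 = 2.103 × 10^-3 × 105.99 = 0.2229 g
% Na2CO3 = 0.2229 / 0.3550 × 100 = 62.78 %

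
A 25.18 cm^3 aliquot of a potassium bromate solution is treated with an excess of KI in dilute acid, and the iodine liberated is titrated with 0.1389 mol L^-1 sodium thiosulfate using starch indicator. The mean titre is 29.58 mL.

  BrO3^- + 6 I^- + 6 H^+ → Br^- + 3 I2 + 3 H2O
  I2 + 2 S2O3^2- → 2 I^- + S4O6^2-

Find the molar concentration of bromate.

0.02720 mol/L

n(S2O3^2-) = 0.02958 × 0.1389 = 4.109 × 10^-3 mol
n(I2) = n(S2O3^2-)/2 = 2.054 × 10^-3 mol
From the 1:3 ratio, n(BrO3^-) in the aliquot = 1/3 × 2.054 × 10^-3 = 6.848 × 10^-4 mol
[BrO3^-] = 6.848 × 10^-4 / 0.02518 = 0.02720 mol/L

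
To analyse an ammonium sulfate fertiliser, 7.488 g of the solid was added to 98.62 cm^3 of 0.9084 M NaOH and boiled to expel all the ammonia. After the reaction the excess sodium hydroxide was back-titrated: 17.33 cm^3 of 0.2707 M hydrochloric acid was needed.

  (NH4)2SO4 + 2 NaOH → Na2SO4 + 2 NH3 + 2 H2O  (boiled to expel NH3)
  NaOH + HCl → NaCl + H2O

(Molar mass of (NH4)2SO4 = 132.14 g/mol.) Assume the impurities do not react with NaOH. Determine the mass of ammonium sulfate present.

n(NaOH) added = 0.09862 × 0.9084 = 0.08959 mol
n(HCl) used in back-titration = 0.01733 × 0.2707 = 4.691 × 10^-3 mol
n(NaOH) left over = 4.691 × 10^-3 mol (1:1 ratio)
n(NaOH) consumed by analyte = 0.08959 − 4.691 × 10^-3 = 0.08490 mol
From the 1:2 ratio, n((NH4)2SO4) = 1/2 × 0.08490 = 0.04245 mol
mass of (NH4)2SO4 = 0.04245 × 132.14 = 5.609 g

5.609 g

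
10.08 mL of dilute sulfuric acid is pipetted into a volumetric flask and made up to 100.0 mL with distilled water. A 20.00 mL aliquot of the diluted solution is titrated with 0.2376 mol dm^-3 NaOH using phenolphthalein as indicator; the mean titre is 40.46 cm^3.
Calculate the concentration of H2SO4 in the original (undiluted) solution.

H2SO4 + 2 NaOH → Na2SO4 + 2 H2O
n(NaOH) = 0.04046 × 0.2376 = 9.613 × 10^-3 mol
From the 1:2 ratio, n(H2SO4) in the aliquot = 1/2 × 9.613 × 10^-3 = 4.807 × 10^-3 mol
[H2SO4]_dilute = 4.807 × 10^-3 / 0.02000 = 0.2403 mol/L
Dilution factor = 100.0 / 10.08 = 9.921
[H2SO4]_stock = 0.2403 × 9.921 = 2.384 mol/L

2.384 mol/L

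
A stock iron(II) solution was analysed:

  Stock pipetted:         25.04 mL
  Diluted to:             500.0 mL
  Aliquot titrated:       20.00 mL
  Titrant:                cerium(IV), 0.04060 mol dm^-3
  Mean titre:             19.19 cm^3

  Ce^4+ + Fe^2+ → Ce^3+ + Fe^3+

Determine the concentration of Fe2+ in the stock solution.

0.7779 mol/L

n(Ce4+) = 0.01919 × 0.04060 = 7.791 × 10^-4 mol
n(Fe2+) in the aliquot = 7.791 × 10^-4 mol (1:1 ratio)
[Fe2+]_dilute = 7.791 × 10^-4 / 0.02000 = 0.03896 mol/L
Dilution factor = 500.0 / 25.04 = 19.97
[Fe2+]_stock = 0.03896 × 19.97 = 0.7779 mol/L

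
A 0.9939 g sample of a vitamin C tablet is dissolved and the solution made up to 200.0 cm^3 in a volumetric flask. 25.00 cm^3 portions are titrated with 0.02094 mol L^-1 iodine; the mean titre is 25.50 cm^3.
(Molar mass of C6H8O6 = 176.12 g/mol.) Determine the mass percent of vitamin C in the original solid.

75.70 %

C6H8O6 + I2 → C6H6O6 + 2 HI
n(I2) per titration = 0.02550 × 0.02094 = 5.340 × 10^-4 mol
n(C6H8O6) in each aliquot = 5.340 × 10^-4 mol (1:1 ratio)
n(C6H8O6) in the whole flask = 5.340 × 10^-4 × 200.0/25.00 = 4.272 × 10^-3 mol
mass of C6H8O6 = 4.272 × 10^-3 × 176.12 = 0.7523 g
% C6H8O6 = 0.7523 / 0.9939 × 100 = 75.70 %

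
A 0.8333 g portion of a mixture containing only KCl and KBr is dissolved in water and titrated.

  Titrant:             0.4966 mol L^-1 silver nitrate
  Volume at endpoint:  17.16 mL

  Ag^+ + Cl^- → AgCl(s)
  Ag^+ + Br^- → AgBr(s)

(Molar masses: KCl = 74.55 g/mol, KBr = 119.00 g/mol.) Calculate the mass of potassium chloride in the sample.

0.3032 g

n(AgNO3) = 0.01716 × 0.4966 = 8.522 × 10^-3 mol
Let x = n(KCl), y = n(KBr).
Titrant: 1x + 1y = 8.522 × 10^-3;  mass: 74.55x + 119.00y = 0.8333
Solving, x = 4.067 × 10^-3 mol, y = 4.455 × 10^-3 mol
mass of KCl = 4.067 × 10^-3 × 74.55 = 0.3032 g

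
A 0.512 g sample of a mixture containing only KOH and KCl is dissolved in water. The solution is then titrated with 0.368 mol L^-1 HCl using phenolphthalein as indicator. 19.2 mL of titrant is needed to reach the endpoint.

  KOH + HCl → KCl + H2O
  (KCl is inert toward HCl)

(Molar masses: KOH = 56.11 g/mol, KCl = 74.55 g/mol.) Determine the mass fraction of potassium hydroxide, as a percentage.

n(HCl) = 0.0192 × 0.368 = 7.07 × 10^-3 mol
Let x = n(KOH), y = n(KCl).
Titrant: 1x = 7.07 × 10^-3;  mass: 56.11x + 74.55y = 0.512
Solving, x = 7.07 × 10^-3 mol, y = 1.55 × 10^-3 mol
mass of KOH = 7.07 × 10^-3 × 56.11 = 0.396 g
% KOH = 0.396 / 0.512 × 100 = 77.4 %

77.4 %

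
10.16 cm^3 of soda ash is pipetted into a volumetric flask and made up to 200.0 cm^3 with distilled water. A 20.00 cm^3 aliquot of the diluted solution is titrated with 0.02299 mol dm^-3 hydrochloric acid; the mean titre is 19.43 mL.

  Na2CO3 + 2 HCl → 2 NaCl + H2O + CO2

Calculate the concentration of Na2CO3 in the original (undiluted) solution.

0.2198 mol/L

n(HCl) = 0.01943 × 0.02299 = 4.467 × 10^-4 mol
From the 1:2 ratio, n(Na2CO3) in the aliquot = 1/2 × 4.467 × 10^-4 = 2.233 × 10^-4 mol
[Na2CO3]_dilute = 2.233 × 10^-4 / 0.02000 = 0.01117 mol/L
Dilution factor = 200.0 / 10.16 = 19.69
[Na2CO3]_stock = 0.01117 × 19.69 = 0.2198 mol/L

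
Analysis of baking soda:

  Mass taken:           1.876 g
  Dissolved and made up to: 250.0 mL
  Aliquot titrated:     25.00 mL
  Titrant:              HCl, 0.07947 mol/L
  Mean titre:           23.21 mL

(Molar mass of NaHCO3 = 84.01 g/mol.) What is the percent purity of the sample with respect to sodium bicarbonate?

82.60 %

NaHCO3 + HCl → NaCl + H2O + CO2
n(HCl) per titration = 0.02321 × 0.07947 = 1.844 × 10^-3 mol
n(NaHCO3) in each aliquot = 1.844 × 10^-3 mol (1:1 ratio)
n(NaHCO3) in the whole flask = 1.844 × 10^-3 × 250.0/25.00 = 0.01844 mol
mass of NaHCO3 = 0.01844 × 84.01 = 1.550 g
% NaHCO3 = 1.550 / 1.876 × 100 = 82.60 %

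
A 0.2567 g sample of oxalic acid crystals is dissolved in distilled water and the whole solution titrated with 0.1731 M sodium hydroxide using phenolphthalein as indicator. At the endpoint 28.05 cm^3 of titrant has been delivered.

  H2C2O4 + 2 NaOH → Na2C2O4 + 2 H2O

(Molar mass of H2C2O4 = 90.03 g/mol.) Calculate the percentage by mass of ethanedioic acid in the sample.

85.15 %

n(NaOH) = 0.02805 L × 0.1731 mol/L = 4.855 × 10^-3 mol
From the 1:2 ratio, n(H2C2O4) = 1/2 × 4.855 × 10^-3 = 2.428 × 10^-3 mol
mass of H2C2O4 = 2.428 × 10^-3 × 90.03 g/mol = 0.2186 g
% H2C2O4 = 0.2186 / 0.2567 × 100 = 85.15 %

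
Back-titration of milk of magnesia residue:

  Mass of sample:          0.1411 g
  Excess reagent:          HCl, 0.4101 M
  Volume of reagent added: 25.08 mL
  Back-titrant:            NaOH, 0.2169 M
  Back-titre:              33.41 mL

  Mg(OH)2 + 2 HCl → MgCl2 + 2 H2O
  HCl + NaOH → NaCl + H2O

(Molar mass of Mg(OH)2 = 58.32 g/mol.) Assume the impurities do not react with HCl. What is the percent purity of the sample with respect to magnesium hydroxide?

62.80 %

n(HCl) added = 0.02508 × 0.4101 = 0.01029 mol
n(NaOH) used in back-titration = 0.03341 × 0.2169 = 7.247 × 10^-3 mol
n(HCl) left over = 7.247 × 10^-3 mol (1:1 ratio)
n(HCl) consumed by analyte = 0.01029 − 7.247 × 10^-3 = 3.039 × 10^-3 mol
From the 1:2 ratio, n(Mg(OH)2) = 1/2 × 3.039 × 10^-3 = 1.519 × 10^-3 mol
mass of Mg(OH)2 = 1.519 × 10^-3 × 58.32 = 0.08861 g
% Mg(OH)2 = 0.08861 / 0.1411 × 100 = 62.80 %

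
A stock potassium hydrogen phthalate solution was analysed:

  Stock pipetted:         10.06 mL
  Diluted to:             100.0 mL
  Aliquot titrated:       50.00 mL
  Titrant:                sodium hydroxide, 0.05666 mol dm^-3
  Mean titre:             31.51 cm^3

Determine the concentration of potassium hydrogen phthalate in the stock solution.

KHC8H4O4 + NaOH → KNaC8H4O4 + H2O
n(NaOH) = 0.03151 × 0.05666 = 1.785 × 10^-3 mol
n(KHC8H4O4) in the aliquot = 1.785 × 10^-3 mol (1:1 ratio)
[KHC8H4O4]_dilute = 1.785 × 10^-3 / 0.05000 = 0.03571 mol/L
Dilution factor = 100.0 / 10.06 = 9.940
[KHC8H4O4]_stock = 0.03571 × 9.940 = 0.3549 mol/L

0.3549 mol/L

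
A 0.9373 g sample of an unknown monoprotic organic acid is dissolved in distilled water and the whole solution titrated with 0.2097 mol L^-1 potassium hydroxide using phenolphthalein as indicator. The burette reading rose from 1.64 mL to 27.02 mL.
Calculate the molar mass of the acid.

n(KOH) = 0.02538 L × 0.2097 mol/L = 5.322 × 10^-3 mol
n(HA) = 5.322 × 10^-3 mol (1:1 ratio)
M = m / n = 0.9373 g / 5.322 × 10^-3 mol = 176.1 g/mol

176.1 g/mol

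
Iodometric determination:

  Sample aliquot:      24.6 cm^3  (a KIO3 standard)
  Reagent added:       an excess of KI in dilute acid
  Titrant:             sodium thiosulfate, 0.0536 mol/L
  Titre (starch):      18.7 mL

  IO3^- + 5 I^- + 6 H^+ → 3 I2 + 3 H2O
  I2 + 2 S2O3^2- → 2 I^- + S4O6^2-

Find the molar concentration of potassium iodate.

0.00679 mol/L

n(S2O3^2-) = 0.0187 × 0.0536 = 1.00 × 10^-3 mol
n(I2) = n(S2O3^2-)/2 = 5.01 × 10^-4 mol
From the 1:3 ratio, n(IO3^-) in the aliquot = 1/3 × 5.01 × 10^-4 = 1.67 × 10^-4 mol
[IO3^-] = 1.67 × 10^-4 / 0.0246 = 0.00679 mol/L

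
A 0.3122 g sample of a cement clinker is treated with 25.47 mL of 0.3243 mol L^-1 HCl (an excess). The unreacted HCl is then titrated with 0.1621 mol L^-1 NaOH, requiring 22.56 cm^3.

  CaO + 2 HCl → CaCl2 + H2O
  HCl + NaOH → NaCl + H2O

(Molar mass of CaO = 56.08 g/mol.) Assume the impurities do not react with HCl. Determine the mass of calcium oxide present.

n(HCl) added = 0.02547 × 0.3243 = 8.260 × 10^-3 mol
n(NaOH) used in back-titration = 0.02256 × 0.1621 = 3.657 × 10^-3 mol
n(HCl) left over = 3.657 × 10^-3 mol (1:1 ratio)
n(HCl) consumed by analyte = 8.260 × 10^-3 − 3.657 × 10^-3 = 4.603 × 10^-3 mol
From the 1:2 ratio, n(CaO) = 1/2 × 4.603 × 10^-3 = 2.301 × 10^-3 mol
mass of CaO = 2.301 × 10^-3 × 56.08 = 0.1291 g

0.1291 g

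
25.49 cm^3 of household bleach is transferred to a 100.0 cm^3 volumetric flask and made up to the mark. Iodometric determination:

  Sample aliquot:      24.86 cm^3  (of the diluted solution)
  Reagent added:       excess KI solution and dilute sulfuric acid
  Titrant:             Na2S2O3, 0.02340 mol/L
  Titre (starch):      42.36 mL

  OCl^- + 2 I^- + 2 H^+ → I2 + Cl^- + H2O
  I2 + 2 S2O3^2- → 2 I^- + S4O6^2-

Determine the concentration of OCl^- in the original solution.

0.07821 mol/L

n(S2O3^2-) = 0.04236 × 0.02340 = 9.912 × 10^-4 mol
n(I2) = n(S2O3^2-)/2 = 4.956 × 10^-4 mol
n(OCl^-) in the aliquot = 4.956 × 10^-4 mol (1:1 ratio)
[OCl^-]_dilute = 4.956 × 10^-4 / 0.02486 = 0.01994 mol/L
[OCl^-]_original = 0.01994 × 100.0/25.49 = 0.07821 mol/L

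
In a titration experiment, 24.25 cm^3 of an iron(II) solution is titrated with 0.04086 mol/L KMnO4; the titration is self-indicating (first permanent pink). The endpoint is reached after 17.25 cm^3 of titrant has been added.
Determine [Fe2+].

MnO4^- + 5 Fe^2+ + 8 H^+ → Mn^2+ + 5 Fe^3+ + 4 H2O
n(KMnO4) = 0.01725 L × 0.04086 mol/L = 7.048 × 10^-4 mol
From the 5:1 mole ratio, n(Fe2+) = 5/1 × 7.048 × 10^-4 = 3.524 × 10^-3 mol
[Fe2+] = 3.524 × 10^-3 mol / 0.02425 L = 0.1453 mol/L

0.1453 mol/L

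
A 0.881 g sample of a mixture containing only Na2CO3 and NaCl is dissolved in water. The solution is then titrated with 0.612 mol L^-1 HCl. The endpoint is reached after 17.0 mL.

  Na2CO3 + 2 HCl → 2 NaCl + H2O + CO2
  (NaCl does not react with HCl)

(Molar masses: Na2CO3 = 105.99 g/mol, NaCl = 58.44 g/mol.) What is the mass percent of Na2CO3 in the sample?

62.6 %

n(HCl) = 0.0170 × 0.612 = 0.0104 mol
Let x = n(Na2CO3), y = n(NaCl).
Titrant: 2x = 0.0104;  mass: 105.99x + 58.44y = 0.881
Solving, x = 5.20 × 10^-3 mol, y = 5.64 × 10^-3 mol
mass of Na2CO3 = 5.20 × 10^-3 × 105.99 = 0.551 g
% Na2CO3 = 0.551 / 0.881 × 100 = 62.6 %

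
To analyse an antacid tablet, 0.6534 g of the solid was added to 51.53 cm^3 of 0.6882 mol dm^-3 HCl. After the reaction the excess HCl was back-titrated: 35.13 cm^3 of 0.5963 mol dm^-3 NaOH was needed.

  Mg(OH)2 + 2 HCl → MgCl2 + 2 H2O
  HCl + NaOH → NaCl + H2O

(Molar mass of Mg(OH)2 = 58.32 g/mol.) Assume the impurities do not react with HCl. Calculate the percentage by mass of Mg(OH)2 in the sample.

64.78 %

n(HCl) added = 0.05153 × 0.6882 = 0.03546 mol
n(NaOH) used in back-titration = 0.03513 × 0.5963 = 0.02095 mol
n(HCl) left over = 0.02095 mol (1:1 ratio)
n(HCl) consumed by analyte = 0.03546 − 0.02095 = 0.01451 mol
From the 1:2 ratio, n(Mg(OH)2) = 1/2 × 0.01451 = 7.257 × 10^-3 mol
mass of Mg(OH)2 = 7.257 × 10^-3 × 58.32 = 0.4233 g
% Mg(OH)2 = 0.4233 / 0.6534 × 100 = 64.78 %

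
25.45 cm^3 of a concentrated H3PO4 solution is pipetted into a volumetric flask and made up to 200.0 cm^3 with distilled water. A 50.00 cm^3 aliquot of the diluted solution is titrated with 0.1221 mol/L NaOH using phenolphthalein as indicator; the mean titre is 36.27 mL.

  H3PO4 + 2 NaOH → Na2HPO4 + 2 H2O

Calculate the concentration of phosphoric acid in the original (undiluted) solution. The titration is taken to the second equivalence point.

n(NaOH) = 0.03627 × 0.1221 = 4.429 × 10^-3 mol
From the 1:2 ratio, n(H3PO4) in the aliquot = 1/2 × 4.429 × 10^-3 = 2.214 × 10^-3 mol
[H3PO4]_dilute = 2.214 × 10^-3 / 0.05000 = 0.04429 mol/L
Dilution factor = 200.0 / 25.45 = 7.859
[H3PO4]_stock = 0.04429 × 7.859 = 0.3480 mol/L

0.3480 mol/L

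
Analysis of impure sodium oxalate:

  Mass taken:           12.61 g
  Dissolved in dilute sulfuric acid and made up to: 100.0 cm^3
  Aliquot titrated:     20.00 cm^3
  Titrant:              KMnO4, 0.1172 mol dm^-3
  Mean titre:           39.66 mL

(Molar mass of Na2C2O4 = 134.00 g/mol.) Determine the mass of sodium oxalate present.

2 MnO4^- + 5 C2O4^2- + 16 H^+ → 2 Mn^2+ + 10 CO2 + 8 H2O
n(KMnO4) per titration = 0.03966 × 0.1172 = 4.648 × 10^-3 mol
From the 5:2 ratio, n(Na2C2O4) in each aliquot = 5/2 × 4.648 × 10^-3 = 0.01162 mol
n(Na2C2O4) in the whole flask = 0.01162 × 100.0/20.00 = 0.05810 mol
mass of Na2C2O4 = 0.05810 × 134.00 = 7.786 g

7.786 g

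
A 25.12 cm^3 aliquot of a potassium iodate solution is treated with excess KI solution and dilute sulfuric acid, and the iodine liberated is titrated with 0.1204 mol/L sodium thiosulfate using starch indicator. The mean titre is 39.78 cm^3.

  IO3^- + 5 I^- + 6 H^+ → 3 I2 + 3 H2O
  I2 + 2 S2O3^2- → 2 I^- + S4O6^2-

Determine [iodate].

0.03178 mol/L

n(S2O3^2-) = 0.03978 × 0.1204 = 4.790 × 10^-3 mol
n(I2) = n(S2O3^2-)/2 = 2.395 × 10^-3 mol
From the 1:3 ratio, n(IO3^-) in the aliquot = 1/3 × 2.395 × 10^-3 = 7.983 × 10^-4 mol
[IO3^-] = 7.983 × 10^-4 / 0.02512 = 0.03178 mol/L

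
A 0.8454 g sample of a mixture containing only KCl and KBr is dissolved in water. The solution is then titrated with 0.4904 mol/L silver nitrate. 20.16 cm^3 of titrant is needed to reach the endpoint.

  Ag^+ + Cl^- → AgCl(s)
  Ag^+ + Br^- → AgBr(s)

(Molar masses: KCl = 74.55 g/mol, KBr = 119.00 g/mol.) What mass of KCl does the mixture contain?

0.5553 g

n(AgNO3) = 0.02016 × 0.4904 = 9.886 × 10^-3 mol
Let x = n(KCl), y = n(KBr).
Titrant: 1x + 1y = 9.886 × 10^-3;  mass: 74.55x + 119.00y = 0.8454
Solving, x = 7.449 × 10^-3 mol, y = 2.438 × 10^-3 mol
mass of KCl = 7.449 × 10^-3 × 74.55 = 0.5553 g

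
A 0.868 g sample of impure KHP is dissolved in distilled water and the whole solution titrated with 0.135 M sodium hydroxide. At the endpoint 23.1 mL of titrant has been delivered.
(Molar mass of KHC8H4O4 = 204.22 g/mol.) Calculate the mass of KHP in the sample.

KHC8H4O4 + NaOH → KNaC8H4O4 + H2O
n(NaOH) = 0.0231 L × 0.135 mol/L = 3.12 × 10^-3 mol
n(KHC8H4O4) = 3.12 × 10^-3 mol (1:1 ratio)
mass of KHC8H4O4 = 3.12 × 10^-3 × 204.22 g/mol = 0.637 g

0.637 g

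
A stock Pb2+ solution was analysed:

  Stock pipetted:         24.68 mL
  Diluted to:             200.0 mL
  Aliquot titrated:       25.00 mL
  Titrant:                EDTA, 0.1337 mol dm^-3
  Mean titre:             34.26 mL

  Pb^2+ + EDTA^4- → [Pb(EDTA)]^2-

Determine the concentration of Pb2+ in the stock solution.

1.485 mol/L

n(EDTA) = 0.03426 × 0.1337 = 4.581 × 10^-3 mol
n(Pb2+) in the aliquot = 4.581 × 10^-3 mol (1:1 ratio)
[Pb2+]_dilute = 4.581 × 10^-3 / 0.02500 = 0.1832 mol/L
Dilution factor = 200.0 / 24.68 = 8.104
[Pb2+]_stock = 0.1832 × 8.104 = 1.485 mol/L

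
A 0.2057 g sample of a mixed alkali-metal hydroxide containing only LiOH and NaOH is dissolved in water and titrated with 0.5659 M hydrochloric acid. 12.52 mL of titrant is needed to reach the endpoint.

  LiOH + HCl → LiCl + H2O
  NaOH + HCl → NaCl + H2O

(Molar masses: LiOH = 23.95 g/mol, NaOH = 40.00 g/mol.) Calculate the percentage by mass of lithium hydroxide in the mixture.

n(HCl) = 0.01252 × 0.5659 = 7.085 × 10^-3 mol
Let x = n(LiOH), y = n(NaOH).
Titrant: 1x + 1y = 7.085 × 10^-3;  mass: 23.95x + 40.00y = 0.2057
Solving, x = 4.841 × 10^-3 mol, y = 2.244 × 10^-3 mol
mass of LiOH = 4.841 × 10^-3 × 23.95 = 0.1159 g
% LiOH = 0.1159 / 0.2057 × 100 = 56.37 %

56.37 %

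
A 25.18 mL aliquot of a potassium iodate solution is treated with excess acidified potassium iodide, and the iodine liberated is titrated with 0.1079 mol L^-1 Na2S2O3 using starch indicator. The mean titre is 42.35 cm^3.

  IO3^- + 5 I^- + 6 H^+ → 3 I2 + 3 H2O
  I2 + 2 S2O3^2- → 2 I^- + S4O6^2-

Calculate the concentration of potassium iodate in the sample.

0.03025 mol/L

n(S2O3^2-) = 0.04235 × 0.1079 = 4.570 × 10^-3 mol
n(I2) = n(S2O3^2-)/2 = 2.285 × 10^-3 mol
From the 1:3 ratio, n(IO3^-) in the aliquot = 1/3 × 2.285 × 10^-3 = 7.616 × 10^-4 mol
[IO3^-] = 7.616 × 10^-4 / 0.02518 = 0.03025 mol/L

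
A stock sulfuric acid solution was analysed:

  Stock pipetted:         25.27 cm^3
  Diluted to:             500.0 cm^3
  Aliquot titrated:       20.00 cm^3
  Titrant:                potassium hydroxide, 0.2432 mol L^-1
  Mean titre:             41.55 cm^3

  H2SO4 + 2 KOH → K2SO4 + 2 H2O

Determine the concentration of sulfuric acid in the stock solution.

4.998 mol/L

n(KOH) = 0.04155 × 0.2432 = 0.01010 mol
From the 1:2 ratio, n(H2SO4) in the aliquot = 1/2 × 0.01010 = 5.052 × 10^-3 mol
[H2SO4]_dilute = 5.052 × 10^-3 / 0.02000 = 0.2526 mol/L
Dilution factor = 500.0 / 25.27 = 19.79
[H2SO4]_stock = 0.2526 × 19.79 = 4.998 mol/L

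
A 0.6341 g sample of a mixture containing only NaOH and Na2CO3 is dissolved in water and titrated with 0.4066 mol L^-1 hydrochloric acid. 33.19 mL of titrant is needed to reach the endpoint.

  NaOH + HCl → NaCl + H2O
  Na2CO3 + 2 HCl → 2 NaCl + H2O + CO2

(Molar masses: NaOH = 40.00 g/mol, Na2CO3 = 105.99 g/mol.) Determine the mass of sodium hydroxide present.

0.2495 g

n(HCl) = 0.03319 × 0.4066 = 0.01350 mol
Let x = n(NaOH), y = n(Na2CO3).
Titrant: 1x + 2y = 0.01350;  mass: 40.00x + 105.99y = 0.6341
Solving, x = 6.239 × 10^-3 mol, y = 3.628 × 10^-3 mol
mass of NaOH = 6.239 × 10^-3 × 40.00 = 0.2495 g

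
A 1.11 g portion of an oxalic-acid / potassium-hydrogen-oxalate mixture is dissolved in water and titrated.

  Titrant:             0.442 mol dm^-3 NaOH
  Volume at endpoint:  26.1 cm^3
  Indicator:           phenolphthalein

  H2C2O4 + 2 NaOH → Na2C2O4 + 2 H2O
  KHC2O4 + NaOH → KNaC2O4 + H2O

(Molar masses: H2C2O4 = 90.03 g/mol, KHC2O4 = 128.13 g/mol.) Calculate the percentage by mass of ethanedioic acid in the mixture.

n(NaOH) = 0.0261 × 0.442 = 0.0115 mol
Let x = n(H2C2O4), y = n(KHC2O4).
Titrant: 2x + 1y = 0.0115;  mass: 90.03x + 128.13y = 1.11
Solving, x = 2.21 × 10^-3 mol, y = 7.11 × 10^-3 mol
mass of H2C2O4 = 2.21 × 10^-3 × 90.03 = 0.199 g
% H2C2O4 = 0.199 / 1.11 × 100 = 18.0 %

18.0 %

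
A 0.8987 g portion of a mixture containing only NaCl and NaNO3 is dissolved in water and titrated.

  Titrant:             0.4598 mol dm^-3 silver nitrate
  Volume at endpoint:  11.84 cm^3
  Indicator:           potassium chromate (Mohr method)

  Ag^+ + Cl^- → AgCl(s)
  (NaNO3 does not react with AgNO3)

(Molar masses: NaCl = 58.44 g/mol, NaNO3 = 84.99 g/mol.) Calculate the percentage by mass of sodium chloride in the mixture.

35.40 %

n(AgNO3) = 0.01184 × 0.4598 = 5.444 × 10^-3 mol
Let x = n(NaCl), y = n(NaNO3).
Titrant: 1x = 5.444 × 10^-3;  mass: 58.44x + 84.99y = 0.8987
Solving, x = 5.444 × 10^-3 mol, y = 6.831 × 10^-3 mol
mass of NaCl = 5.444 × 10^-3 × 58.44 = 0.3181 g
% NaCl = 0.3181 / 0.8987 × 100 = 35.40 %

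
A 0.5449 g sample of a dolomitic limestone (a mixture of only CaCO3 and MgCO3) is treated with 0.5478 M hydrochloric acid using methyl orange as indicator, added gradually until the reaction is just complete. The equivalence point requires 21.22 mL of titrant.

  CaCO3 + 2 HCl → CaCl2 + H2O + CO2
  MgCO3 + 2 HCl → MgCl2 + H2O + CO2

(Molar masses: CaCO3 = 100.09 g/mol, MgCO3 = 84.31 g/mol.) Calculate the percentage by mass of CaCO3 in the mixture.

n(HCl) = 0.02122 × 0.5478 = 0.01162 mol
Let x = n(CaCO3), y = n(MgCO3).
Titrant: 2x + 2y = 0.01162;  mass: 100.09x + 84.31y = 0.5449
Solving, x = 3.478 × 10^-3 mol, y = 2.335 × 10^-3 mol
mass of CaCO3 = 3.478 × 10^-3 × 100.09 = 0.3481 g
% CaCO3 = 0.3481 / 0.5449 × 100 = 63.88 %

63.88 %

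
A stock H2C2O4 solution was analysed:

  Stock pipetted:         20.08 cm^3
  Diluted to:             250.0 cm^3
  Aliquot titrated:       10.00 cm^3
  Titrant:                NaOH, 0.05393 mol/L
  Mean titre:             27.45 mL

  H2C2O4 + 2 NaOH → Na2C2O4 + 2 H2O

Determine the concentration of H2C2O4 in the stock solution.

n(NaOH) = 0.02745 × 0.05393 = 1.480 × 10^-3 mol
From the 1:2 ratio, n(H2C2O4) in the aliquot = 1/2 × 1.480 × 10^-3 = 7.402 × 10^-4 mol
[H2C2O4]_dilute = 7.402 × 10^-4 / 0.01000 = 0.07402 mol/L
Dilution factor = 250.0 / 20.08 = 12.45
[H2C2O4]_stock = 0.07402 × 12.45 = 0.9216 mol/L

0.9216 mol/L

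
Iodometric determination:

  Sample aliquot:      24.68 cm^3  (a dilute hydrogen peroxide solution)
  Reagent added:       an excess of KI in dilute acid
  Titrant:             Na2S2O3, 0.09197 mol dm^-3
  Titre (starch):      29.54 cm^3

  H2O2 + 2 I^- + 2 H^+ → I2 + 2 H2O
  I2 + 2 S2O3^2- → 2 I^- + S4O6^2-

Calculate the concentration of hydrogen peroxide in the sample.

n(S2O3^2-) = 0.02954 × 0.09197 = 2.717 × 10^-3 mol
n(I2) = n(S2O3^2-)/2 = 1.358 × 10^-3 mol
n(H2O2) in the aliquot = 1.358 × 10^-3 mol (1:1 ratio)
[H2O2] = 1.358 × 10^-3 / 0.02468 = 0.05504 mol/L

0.05504 mol/L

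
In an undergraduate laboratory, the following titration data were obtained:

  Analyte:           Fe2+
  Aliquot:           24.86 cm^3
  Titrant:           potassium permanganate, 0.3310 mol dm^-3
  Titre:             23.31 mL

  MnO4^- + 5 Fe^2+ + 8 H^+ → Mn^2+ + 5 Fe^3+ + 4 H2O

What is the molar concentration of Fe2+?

n(KMnO4) = 0.02331 L × 0.3310 mol/L = 7.716 × 10^-3 mol
From the 5:1 mole ratio, n(Fe2+) = 5/1 × 7.716 × 10^-3 = 0.03858 mol
[Fe2+] = 0.03858 mol / 0.02486 L = 1.552 mol/L

1.552 mol/L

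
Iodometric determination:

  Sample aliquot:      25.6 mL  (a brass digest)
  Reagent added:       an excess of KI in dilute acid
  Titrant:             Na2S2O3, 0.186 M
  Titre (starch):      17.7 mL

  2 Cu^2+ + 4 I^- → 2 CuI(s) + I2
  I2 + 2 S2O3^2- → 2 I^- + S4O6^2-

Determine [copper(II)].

0.129 M

n(S2O3^2-) = 0.0177 × 0.186 = 3.29 × 10^-3 mol
n(I2) = n(S2O3^2-)/2 = 1.65 × 10^-3 mol
From the 2:1 ratio, n(Cu2+) in the aliquot = 2/1 × 1.65 × 10^-3 = 3.29 × 10^-3 mol
[Cu2+] = 3.29 × 10^-3 / 0.0256 = 0.129 mol/L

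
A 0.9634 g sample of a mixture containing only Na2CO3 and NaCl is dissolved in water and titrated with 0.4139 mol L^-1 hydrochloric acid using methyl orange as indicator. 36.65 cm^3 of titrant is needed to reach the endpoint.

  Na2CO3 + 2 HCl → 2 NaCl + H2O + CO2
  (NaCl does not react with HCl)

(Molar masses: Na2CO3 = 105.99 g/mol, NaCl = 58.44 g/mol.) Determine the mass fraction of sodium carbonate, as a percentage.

n(HCl) = 0.03665 × 0.4139 = 0.01517 mol
Let x = n(Na2CO3), y = n(NaCl).
Titrant: 2x = 0.01517;  mass: 105.99x + 58.44y = 0.9634
Solving, x = 7.585 × 10^-3 mol, y = 2.729 × 10^-3 mol
mass of Na2CO3 = 7.585 × 10^-3 × 105.99 = 0.8039 g
% Na2CO3 = 0.8039 / 0.9634 × 100 = 83.44 %

83.44 %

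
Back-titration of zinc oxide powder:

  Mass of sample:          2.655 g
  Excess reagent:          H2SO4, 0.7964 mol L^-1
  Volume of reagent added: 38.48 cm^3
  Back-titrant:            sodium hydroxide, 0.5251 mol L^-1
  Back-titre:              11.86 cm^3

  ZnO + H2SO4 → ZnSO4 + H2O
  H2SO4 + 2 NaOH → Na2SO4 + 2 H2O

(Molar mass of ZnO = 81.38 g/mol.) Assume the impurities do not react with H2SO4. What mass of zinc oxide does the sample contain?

n(H2SO4) added = 0.03848 × 0.7964 = 0.03065 mol
n(NaOH) used in back-titration = 0.01186 × 0.5251 = 6.228 × 10^-3 mol
From the 1:2 ratio, n(H2SO4) left over = 1/2 × 6.228 × 10^-3 = 3.114 × 10^-3 mol
n(H2SO4) consumed by analyte = 0.03065 − 3.114 × 10^-3 = 0.02753 mol
n(ZnO) = 0.02753 mol (1:1 ratio)
mass of ZnO = 0.02753 × 81.38 = 2.241 g

2.241 g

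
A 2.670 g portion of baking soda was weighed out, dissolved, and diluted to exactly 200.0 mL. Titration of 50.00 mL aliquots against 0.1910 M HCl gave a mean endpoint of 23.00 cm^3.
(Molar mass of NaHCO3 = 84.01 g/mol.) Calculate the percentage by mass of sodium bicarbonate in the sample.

55.29 %

NaHCO3 + HCl → NaCl + H2O + CO2
n(HCl) per titration = 0.02300 × 0.1910 = 4.393 × 10^-3 mol
n(NaHCO3) in each aliquot = 4.393 × 10^-3 mol (1:1 ratio)
n(NaHCO3) in the whole flask = 4.393 × 10^-3 × 200.0/50.00 = 0.01757 mol
mass of NaHCO3 = 0.01757 × 84.01 = 1.476 g
% NaHCO3 = 1.476 / 2.670 × 100 = 55.29 %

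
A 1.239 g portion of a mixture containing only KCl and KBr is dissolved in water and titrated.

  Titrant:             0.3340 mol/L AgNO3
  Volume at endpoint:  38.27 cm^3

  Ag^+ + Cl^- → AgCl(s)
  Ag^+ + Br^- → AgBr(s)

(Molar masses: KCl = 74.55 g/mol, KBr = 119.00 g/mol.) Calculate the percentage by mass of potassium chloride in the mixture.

38.18 %

n(AgNO3) = 0.03827 × 0.3340 = 0.01278 mol
Let x = n(KCl), y = n(KBr).
Titrant: 1x + 1y = 0.01278;  mass: 74.55x + 119.00y = 1.239
Solving, x = 6.346 × 10^-3 mol, y = 6.436 × 10^-3 mol
mass of KCl = 6.346 × 10^-3 × 74.55 = 0.4731 g
% KCl = 0.4731 / 1.239 × 100 = 38.18 %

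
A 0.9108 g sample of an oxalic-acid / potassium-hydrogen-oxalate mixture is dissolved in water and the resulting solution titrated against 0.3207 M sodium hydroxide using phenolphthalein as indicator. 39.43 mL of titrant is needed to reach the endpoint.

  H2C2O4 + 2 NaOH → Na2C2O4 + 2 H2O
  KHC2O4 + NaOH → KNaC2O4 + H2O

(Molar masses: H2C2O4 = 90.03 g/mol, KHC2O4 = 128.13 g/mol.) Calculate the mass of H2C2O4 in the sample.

0.3842 g

n(NaOH) = 0.03943 × 0.3207 = 0.01265 mol
Let x = n(H2C2O4), y = n(KHC2O4).
Titrant: 2x + 1y = 0.01265;  mass: 90.03x + 128.13y = 0.9108
Solving, x = 4.268 × 10^-3 mol, y = 4.110 × 10^-3 mol
mass of H2C2O4 = 4.268 × 10^-3 × 90.03 = 0.3842 g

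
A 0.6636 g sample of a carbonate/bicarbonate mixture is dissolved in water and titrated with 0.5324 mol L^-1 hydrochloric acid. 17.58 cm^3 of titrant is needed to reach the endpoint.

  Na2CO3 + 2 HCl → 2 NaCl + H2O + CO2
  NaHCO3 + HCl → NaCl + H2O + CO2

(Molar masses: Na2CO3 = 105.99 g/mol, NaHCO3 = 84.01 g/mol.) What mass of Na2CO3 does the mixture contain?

n(HCl) = 0.01758 × 0.5324 = 9.360 × 10^-3 mol
Let x = n(Na2CO3), y = n(NaHCO3).
Titrant: 2x + 1y = 9.360 × 10^-3;  mass: 105.99x + 84.01y = 0.6636
Solving, x = 1.978 × 10^-3 mol, y = 5.403 × 10^-3 mol
mass of Na2CO3 = 1.978 × 10^-3 × 105.99 = 0.2097 g

0.2097 g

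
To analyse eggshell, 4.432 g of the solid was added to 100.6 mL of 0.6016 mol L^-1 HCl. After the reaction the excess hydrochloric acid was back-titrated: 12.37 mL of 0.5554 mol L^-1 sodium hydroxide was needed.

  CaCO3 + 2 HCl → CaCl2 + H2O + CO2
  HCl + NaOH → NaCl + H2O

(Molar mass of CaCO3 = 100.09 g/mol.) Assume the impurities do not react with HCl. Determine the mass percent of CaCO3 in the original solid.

n(HCl) added = 0.1006 × 0.6016 = 0.06052 mol
n(NaOH) used in back-titration = 0.01237 × 0.5554 = 6.870 × 10^-3 mol
n(HCl) left over = 6.870 × 10^-3 mol (1:1 ratio)
n(HCl) consumed by analyte = 0.06052 − 6.870 × 10^-3 = 0.05365 mol
From the 1:2 ratio, n(CaCO3) = 1/2 × 0.05365 = 0.02683 mol
mass of CaCO3 = 0.02683 × 100.09 = 2.685 g
% CaCO3 = 2.685 / 4.432 × 100 = 60.58 %

60.58 %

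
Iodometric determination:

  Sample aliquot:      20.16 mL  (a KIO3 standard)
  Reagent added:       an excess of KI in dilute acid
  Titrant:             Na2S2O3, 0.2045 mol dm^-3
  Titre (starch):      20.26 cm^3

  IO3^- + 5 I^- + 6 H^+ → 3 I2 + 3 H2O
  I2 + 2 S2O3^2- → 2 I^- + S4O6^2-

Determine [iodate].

0.03425 mol/L

n(S2O3^2-) = 0.02026 × 0.2045 = 4.143 × 10^-3 mol
n(I2) = n(S2O3^2-)/2 = 2.072 × 10^-3 mol
From the 1:3 ratio, n(IO3^-) in the aliquot = 1/3 × 2.072 × 10^-3 = 6.905 × 10^-4 mol
[IO3^-] = 6.905 × 10^-4 / 0.02016 = 0.03425 mol/L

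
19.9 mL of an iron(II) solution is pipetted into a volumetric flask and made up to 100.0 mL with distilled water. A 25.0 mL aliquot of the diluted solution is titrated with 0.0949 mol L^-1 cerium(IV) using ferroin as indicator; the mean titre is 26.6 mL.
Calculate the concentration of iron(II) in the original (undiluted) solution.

Ce^4+ + Fe^2+ → Ce^3+ + Fe^3+
n(Ce4+) = 0.0266 × 0.0949 = 2.52 × 10^-3 mol
n(Fe2+) in the aliquot = 2.52 × 10^-3 mol (1:1 ratio)
[Fe2+]_dilute = 2.52 × 10^-3 / 0.0250 = 0.101 mol/L
Dilution factor = 100.0 / 19.9 = 5.025
[Fe2+]_stock = 0.101 × 5.025 = 0.507 mol/L

0.507 mol/L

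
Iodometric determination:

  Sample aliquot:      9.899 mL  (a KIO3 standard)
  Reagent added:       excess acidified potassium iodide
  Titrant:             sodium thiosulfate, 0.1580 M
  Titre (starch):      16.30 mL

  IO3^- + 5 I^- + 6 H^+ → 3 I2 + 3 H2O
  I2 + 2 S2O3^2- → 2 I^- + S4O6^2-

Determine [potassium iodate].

n(S2O3^2-) = 0.01630 × 0.1580 = 2.575 × 10^-3 mol
n(I2) = n(S2O3^2-)/2 = 1.288 × 10^-3 mol
From the 1:3 ratio, n(IO3^-) in the aliquot = 1/3 × 1.288 × 10^-3 = 4.292 × 10^-4 mol
[IO3^-] = 4.292 × 10^-4 / 0.009899 = 0.04336 mol/L

0.04336 M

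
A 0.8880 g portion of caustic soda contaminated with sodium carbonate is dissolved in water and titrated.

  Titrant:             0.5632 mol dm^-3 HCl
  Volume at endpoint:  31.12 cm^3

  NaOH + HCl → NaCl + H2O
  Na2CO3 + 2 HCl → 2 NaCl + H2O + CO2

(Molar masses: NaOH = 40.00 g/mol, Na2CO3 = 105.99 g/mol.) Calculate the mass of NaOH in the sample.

n(HCl) = 0.03112 × 0.5632 = 0.01753 mol
Let x = n(NaOH), y = n(Na2CO3).
Titrant: 1x + 2y = 0.01753;  mass: 40.00x + 105.99y = 0.8880
Solving, x = 3.142 × 10^-3 mol, y = 7.192 × 10^-3 mol
mass of NaOH = 3.142 × 10^-3 × 40.00 = 0.1257 g

0.1257 g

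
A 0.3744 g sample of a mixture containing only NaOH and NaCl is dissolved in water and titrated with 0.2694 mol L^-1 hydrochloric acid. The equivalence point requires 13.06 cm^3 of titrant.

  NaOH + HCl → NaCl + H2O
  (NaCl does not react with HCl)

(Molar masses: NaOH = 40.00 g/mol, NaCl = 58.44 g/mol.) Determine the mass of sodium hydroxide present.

n(HCl) = 0.01306 × 0.2694 = 3.518 × 10^-3 mol
Let x = n(NaOH), y = n(NaCl).
Titrant: 1x = 3.518 × 10^-3;  mass: 40.00x + 58.44y = 0.3744
Solving, x = 3.518 × 10^-3 mol, y = 3.998 × 10^-3 mol
mass of NaOH = 3.518 × 10^-3 × 40.00 = 0.1407 g

0.1407 g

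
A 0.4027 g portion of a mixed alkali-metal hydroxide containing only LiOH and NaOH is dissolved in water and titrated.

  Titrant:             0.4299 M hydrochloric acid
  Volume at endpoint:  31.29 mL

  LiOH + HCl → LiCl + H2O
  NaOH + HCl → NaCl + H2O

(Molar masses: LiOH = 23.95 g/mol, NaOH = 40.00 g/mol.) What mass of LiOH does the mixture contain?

0.2020 g

n(HCl) = 0.03129 × 0.4299 = 0.01345 mol
Let x = n(LiOH), y = n(NaOH).
Titrant: 1x + 1y = 0.01345;  mass: 23.95x + 40.00y = 0.4027
Solving, x = 8.434 × 10^-3 mol, y = 5.018 × 10^-3 mol
mass of LiOH = 8.434 × 10^-3 × 23.95 = 0.2020 g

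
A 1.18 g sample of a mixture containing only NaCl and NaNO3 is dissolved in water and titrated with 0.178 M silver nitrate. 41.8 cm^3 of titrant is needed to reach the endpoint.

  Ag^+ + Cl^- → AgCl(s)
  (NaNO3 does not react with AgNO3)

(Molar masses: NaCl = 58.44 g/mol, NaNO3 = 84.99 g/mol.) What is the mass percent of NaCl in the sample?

36.8 %

n(AgNO3) = 0.0418 × 0.178 = 7.44 × 10^-3 mol
Let x = n(NaCl), y = n(NaNO3).
Titrant: 1x = 7.44 × 10^-3;  mass: 58.44x + 84.99y = 1.18
Solving, x = 7.44 × 10^-3 mol, y = 8.77 × 10^-3 mol
mass of NaCl = 7.44 × 10^-3 × 58.44 = 0.435 g
% NaCl = 0.435 / 1.18 × 100 = 36.8 %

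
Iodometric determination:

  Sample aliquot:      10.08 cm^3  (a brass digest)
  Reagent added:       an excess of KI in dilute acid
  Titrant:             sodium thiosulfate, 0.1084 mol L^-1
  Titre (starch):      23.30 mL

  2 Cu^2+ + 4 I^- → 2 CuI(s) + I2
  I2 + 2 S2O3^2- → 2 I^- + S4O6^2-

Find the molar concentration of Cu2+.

0.2506 mol/L

n(S2O3^2-) = 0.02330 × 0.1084 = 2.526 × 10^-3 mol
n(I2) = n(S2O3^2-)/2 = 1.263 × 10^-3 mol
From the 2:1 ratio, n(Cu2+) in the aliquot = 2/1 × 1.263 × 10^-3 = 2.526 × 10^-3 mol
[Cu2+] = 2.526 × 10^-3 / 0.01008 = 0.2506 mol/L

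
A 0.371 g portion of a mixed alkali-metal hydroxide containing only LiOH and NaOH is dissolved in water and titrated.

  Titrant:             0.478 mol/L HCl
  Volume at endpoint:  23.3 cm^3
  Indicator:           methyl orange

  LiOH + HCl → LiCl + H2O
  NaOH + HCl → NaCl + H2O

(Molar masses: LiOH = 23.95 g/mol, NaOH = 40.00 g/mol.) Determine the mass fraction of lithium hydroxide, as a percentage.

30.0 %

n(HCl) = 0.0233 × 0.478 = 0.0111 mol
Let x = n(LiOH), y = n(NaOH).
Titrant: 1x + 1y = 0.0111;  mass: 23.95x + 40.00y = 0.371
Solving, x = 4.64 × 10^-3 mol, y = 6.50 × 10^-3 mol
mass of LiOH = 4.64 × 10^-3 × 23.95 = 0.111 g
% LiOH = 0.111 / 0.371 × 100 = 30.0 %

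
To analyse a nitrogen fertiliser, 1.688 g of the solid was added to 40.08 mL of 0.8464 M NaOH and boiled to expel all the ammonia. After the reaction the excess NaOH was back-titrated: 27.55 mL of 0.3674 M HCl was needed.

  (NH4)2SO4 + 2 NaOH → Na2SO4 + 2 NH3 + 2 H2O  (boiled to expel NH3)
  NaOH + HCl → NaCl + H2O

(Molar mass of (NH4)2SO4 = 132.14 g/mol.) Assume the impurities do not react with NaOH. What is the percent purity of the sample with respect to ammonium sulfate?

93.16 %

n(NaOH) added = 0.04008 × 0.8464 = 0.03392 mol
n(HCl) used in back-titration = 0.02755 × 0.3674 = 0.01012 mol
n(NaOH) left over = 0.01012 mol (1:1 ratio)
n(NaOH) consumed by analyte = 0.03392 − 0.01012 = 0.02380 mol
From the 1:2 ratio, n((NH4)2SO4) = 1/2 × 0.02380 = 0.01190 mol
mass of (NH4)2SO4 = 0.01190 × 132.14 = 1.573 g
% (NH4)2SO4 = 1.573 / 1.688 × 100 = 93.16 %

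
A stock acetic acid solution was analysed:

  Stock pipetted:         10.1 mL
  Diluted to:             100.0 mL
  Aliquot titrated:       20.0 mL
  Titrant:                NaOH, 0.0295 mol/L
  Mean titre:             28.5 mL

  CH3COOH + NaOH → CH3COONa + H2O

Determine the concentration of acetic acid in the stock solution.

0.416 mol/L

n(NaOH) = 0.0285 × 0.0295 = 8.41 × 10^-4 mol
n(CH3COOH) in the aliquot = 8.41 × 10^-4 mol (1:1 ratio)
[CH3COOH]_dilute = 8.41 × 10^-4 / 0.0200 = 0.0420 mol/L
Dilution factor = 100.0 / 10.1 = 9.901
[CH3COOH]_stock = 0.0420 × 9.901 = 0.416 mol/L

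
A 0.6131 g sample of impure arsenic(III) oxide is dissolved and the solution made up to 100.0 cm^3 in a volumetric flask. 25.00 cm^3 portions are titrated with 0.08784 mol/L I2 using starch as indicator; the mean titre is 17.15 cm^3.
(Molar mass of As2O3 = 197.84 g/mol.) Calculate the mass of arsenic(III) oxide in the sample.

0.5961 g

As2O3 + 2 I2 + 2 H2O → As2O5 + 4 HI
n(I2) per titration = 0.01715 × 0.08784 = 1.506 × 10^-3 mol
From the 1:2 ratio, n(As2O3) in each aliquot = 1/2 × 1.506 × 10^-3 = 7.532 × 10^-4 mol
n(As2O3) in the whole flask = 7.532 × 10^-4 × 100.0/25.00 = 3.013 × 10^-3 mol
mass of As2O3 = 3.013 × 10^-3 × 197.84 = 0.5961 g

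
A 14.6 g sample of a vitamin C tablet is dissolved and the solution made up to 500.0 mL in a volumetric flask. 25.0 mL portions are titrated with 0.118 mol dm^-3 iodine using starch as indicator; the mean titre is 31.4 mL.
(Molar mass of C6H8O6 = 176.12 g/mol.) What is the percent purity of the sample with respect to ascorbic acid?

C6H8O6 + I2 → C6H6O6 + 2 HI
n(I2) per titration = 0.0314 × 0.118 = 3.71 × 10^-3 mol
n(C6H8O6) in each aliquot = 3.71 × 10^-3 mol (1:1 ratio)
n(C6H8O6) in the whole flask = 3.71 × 10^-3 × 500.0/25.0 = 0.0741 mol
mass of C6H8O6 = 0.0741 × 176.12 = 13.1 g
% C6H8O6 = 13.1 / 14.6 × 100 = 89.4 %

89.4 %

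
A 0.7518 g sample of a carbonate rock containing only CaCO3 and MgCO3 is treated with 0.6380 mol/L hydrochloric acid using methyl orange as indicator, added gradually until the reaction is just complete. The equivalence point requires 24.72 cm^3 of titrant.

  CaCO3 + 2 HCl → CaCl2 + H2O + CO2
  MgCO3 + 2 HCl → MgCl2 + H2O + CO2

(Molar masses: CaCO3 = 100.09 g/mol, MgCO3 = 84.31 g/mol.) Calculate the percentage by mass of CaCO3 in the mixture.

73.37 %

n(HCl) = 0.02472 × 0.6380 = 0.01577 mol
Let x = n(CaCO3), y = n(MgCO3).
Titrant: 2x + 2y = 0.01577;  mass: 100.09x + 84.31y = 0.7518
Solving, x = 5.511 × 10^-3 mol, y = 2.375 × 10^-3 mol
mass of CaCO3 = 5.511 × 10^-3 × 100.09 = 0.5516 g
% CaCO3 = 0.5516 / 0.7518 × 100 = 73.37 %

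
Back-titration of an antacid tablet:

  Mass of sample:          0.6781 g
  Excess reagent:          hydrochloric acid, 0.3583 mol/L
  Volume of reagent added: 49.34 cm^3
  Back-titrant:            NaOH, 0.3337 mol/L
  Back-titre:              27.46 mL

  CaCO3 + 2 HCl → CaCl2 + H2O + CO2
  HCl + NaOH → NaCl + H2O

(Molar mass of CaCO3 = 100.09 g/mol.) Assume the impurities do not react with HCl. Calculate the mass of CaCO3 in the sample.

n(HCl) added = 0.04934 × 0.3583 = 0.01768 mol
n(NaOH) used in back-titration = 0.02746 × 0.3337 = 9.163 × 10^-3 mol
n(HCl) left over = 9.163 × 10^-3 mol (1:1 ratio)
n(HCl) consumed by analyte = 0.01768 − 9.163 × 10^-3 = 8.515 × 10^-3 mol
From the 1:2 ratio, n(CaCO3) = 1/2 × 8.515 × 10^-3 = 4.258 × 10^-3 mol
mass of CaCO3 = 4.258 × 10^-3 × 100.09 = 0.4261 g

0.4261 g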